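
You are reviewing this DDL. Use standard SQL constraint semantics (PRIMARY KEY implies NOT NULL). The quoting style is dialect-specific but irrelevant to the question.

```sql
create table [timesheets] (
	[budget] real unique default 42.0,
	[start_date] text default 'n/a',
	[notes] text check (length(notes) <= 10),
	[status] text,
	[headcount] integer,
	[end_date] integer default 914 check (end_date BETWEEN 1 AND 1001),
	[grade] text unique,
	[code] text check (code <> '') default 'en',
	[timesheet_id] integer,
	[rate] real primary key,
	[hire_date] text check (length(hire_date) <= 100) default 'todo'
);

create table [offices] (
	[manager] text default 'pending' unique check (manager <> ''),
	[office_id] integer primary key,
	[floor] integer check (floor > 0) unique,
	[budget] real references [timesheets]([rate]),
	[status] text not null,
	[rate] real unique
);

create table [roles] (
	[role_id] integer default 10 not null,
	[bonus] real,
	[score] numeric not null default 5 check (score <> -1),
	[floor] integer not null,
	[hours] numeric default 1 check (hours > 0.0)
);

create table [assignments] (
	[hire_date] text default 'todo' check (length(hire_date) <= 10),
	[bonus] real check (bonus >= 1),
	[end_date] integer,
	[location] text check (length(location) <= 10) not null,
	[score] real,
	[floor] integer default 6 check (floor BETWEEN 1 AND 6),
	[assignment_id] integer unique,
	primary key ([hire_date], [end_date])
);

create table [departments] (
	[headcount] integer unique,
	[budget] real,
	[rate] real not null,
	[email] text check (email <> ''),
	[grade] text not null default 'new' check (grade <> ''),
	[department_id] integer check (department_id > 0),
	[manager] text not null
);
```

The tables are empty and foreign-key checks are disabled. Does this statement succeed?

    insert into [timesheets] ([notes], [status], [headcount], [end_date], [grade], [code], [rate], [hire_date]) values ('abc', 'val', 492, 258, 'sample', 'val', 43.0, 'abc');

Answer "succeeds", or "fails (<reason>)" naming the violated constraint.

succeeds

NOT NULL columns: rate is supplied.
CHECK constraints: 'abc' satisfies (length(notes) <= 10); 258 satisfies (end_date BETWEEN 1 AND 1001); 'val' satisfies (code <> ''); 'abc' satisfies (length(hire_date) <= 100).
No constraint is violated.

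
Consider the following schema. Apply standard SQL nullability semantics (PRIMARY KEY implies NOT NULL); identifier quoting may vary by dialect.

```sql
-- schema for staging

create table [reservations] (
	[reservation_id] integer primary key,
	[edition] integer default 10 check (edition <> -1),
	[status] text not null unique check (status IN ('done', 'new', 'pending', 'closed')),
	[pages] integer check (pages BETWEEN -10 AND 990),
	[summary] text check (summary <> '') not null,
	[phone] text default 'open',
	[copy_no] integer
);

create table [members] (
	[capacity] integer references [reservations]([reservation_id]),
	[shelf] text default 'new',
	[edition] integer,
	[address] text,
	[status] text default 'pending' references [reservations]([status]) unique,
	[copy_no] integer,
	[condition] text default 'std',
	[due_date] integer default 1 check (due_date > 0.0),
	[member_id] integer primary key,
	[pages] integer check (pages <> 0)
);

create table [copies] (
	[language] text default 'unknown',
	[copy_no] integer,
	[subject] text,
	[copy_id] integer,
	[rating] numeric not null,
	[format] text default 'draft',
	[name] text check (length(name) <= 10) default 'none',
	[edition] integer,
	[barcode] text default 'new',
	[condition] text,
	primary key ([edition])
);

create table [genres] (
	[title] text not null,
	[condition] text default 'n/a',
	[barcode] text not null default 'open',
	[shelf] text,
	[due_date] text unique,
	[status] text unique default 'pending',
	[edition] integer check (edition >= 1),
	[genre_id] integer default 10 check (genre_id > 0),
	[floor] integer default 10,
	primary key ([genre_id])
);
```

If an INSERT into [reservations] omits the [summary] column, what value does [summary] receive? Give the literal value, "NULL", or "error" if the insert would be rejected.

error

summary has no DEFAULT clause.
Omitting it would insert NULL, but it is declared NOT NULL, so the INSERT fails.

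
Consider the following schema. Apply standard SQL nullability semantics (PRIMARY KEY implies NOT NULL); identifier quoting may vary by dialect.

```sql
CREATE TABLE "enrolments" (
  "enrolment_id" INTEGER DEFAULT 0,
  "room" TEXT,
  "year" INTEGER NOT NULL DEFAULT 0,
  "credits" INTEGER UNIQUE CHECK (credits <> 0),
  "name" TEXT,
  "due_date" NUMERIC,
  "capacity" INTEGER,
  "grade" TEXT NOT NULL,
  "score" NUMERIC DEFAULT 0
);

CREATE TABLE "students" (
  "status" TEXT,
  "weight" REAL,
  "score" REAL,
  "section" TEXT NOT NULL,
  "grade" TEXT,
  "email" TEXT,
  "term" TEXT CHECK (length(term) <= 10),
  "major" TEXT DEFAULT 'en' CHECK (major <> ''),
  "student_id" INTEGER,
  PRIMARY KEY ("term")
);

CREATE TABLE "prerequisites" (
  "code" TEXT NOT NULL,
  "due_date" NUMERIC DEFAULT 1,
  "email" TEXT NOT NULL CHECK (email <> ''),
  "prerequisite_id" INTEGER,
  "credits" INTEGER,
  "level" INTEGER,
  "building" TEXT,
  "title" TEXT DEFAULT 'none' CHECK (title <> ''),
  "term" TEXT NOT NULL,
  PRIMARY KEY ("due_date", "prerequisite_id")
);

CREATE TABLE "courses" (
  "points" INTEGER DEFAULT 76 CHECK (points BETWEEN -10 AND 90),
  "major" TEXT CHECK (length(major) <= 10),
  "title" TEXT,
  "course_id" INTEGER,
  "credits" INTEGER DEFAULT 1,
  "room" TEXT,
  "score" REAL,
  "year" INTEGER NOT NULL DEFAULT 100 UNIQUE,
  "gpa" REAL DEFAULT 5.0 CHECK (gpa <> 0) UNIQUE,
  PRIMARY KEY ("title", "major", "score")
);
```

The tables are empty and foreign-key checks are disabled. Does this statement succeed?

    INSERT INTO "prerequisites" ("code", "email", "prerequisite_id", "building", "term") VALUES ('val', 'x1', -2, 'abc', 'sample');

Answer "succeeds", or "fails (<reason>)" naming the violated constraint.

succeeds

NOT NULL columns: code is supplied; due_date defaults to 1; email is supplied; prerequisite_id is supplied; term is supplied.
CHECK constraints: 'x1' satisfies (email <> '').
No constraint is violated.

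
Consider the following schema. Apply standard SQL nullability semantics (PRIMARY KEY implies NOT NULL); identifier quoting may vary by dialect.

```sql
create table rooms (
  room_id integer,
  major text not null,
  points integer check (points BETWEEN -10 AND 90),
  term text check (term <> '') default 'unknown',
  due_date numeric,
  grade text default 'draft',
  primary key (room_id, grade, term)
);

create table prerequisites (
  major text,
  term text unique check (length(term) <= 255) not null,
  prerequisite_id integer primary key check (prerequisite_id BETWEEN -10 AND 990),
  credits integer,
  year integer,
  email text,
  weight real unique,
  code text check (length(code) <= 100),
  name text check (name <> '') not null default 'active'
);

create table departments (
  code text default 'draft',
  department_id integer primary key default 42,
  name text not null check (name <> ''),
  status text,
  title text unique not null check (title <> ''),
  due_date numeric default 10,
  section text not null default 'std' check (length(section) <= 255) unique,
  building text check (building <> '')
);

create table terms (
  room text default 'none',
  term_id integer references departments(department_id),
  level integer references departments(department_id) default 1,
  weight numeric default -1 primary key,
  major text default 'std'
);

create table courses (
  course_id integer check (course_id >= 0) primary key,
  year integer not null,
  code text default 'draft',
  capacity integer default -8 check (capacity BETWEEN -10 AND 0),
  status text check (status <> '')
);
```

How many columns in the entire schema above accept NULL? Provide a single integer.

rooms: 2 nullable (points, due_date — PK (room_id, grade, term) and explicit NOT NULL columns excluded).
prerequisites: 6 nullable (major, credits, year, email, weight, code — PK (prerequisite_id) and explicit NOT NULL columns excluded).
departments: 4 nullable (code, status, due_date, building — PK (department_id) and explicit NOT NULL columns excluded).
terms: 4 nullable (room, term_id, level, major — PK (weight) and explicit NOT NULL columns excluded).
courses: 3 nullable (code, capacity, status — PK (course_id) and explicit NOT NULL columns excluded).
Total: 2 + 6 + 4 + 4 + 3 = 19.

19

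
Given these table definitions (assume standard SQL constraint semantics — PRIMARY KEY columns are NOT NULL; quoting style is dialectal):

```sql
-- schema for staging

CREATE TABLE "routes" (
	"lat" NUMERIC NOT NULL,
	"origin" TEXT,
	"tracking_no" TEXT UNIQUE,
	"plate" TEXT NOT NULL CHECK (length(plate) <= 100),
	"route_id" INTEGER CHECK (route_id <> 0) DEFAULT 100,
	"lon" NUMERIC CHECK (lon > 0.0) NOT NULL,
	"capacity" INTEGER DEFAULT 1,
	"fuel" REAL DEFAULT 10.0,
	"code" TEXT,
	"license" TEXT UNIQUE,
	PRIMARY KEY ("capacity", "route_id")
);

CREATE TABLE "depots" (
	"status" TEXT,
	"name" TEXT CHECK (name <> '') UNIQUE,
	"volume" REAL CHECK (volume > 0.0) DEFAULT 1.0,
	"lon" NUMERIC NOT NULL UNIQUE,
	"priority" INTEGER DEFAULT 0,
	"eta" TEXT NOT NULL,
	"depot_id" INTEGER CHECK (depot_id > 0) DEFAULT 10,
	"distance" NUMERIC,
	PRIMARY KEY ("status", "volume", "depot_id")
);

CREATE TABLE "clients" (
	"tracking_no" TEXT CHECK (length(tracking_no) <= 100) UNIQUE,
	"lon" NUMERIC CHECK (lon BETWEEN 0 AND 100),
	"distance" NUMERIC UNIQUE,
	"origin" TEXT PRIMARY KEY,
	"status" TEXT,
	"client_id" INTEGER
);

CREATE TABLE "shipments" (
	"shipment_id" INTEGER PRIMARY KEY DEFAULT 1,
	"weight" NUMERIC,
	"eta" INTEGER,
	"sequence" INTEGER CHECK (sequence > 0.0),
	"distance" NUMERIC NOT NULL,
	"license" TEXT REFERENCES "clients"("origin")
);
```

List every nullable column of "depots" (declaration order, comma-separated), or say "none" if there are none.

- status: part of the PRIMARY KEY, which implies NOT NULL → not nullable.
- name: CHECK does not forbid NULL (a CHECK constraint passes when its expression is NULL) → nullable.
- volume: part of the PRIMARY KEY, which implies NOT NULL → not nullable.
- lon: declared NOT NULL → not nullable.
- priority: DEFAULT only fills an omitted column; an explicit NULL is still allowed → nullable.
- eta: declared NOT NULL → not nullable.
- depot_id: part of the PRIMARY KEY, which implies NOT NULL → not nullable.
- distance: no NOT NULL constraint applies → nullable.

name, priority, distance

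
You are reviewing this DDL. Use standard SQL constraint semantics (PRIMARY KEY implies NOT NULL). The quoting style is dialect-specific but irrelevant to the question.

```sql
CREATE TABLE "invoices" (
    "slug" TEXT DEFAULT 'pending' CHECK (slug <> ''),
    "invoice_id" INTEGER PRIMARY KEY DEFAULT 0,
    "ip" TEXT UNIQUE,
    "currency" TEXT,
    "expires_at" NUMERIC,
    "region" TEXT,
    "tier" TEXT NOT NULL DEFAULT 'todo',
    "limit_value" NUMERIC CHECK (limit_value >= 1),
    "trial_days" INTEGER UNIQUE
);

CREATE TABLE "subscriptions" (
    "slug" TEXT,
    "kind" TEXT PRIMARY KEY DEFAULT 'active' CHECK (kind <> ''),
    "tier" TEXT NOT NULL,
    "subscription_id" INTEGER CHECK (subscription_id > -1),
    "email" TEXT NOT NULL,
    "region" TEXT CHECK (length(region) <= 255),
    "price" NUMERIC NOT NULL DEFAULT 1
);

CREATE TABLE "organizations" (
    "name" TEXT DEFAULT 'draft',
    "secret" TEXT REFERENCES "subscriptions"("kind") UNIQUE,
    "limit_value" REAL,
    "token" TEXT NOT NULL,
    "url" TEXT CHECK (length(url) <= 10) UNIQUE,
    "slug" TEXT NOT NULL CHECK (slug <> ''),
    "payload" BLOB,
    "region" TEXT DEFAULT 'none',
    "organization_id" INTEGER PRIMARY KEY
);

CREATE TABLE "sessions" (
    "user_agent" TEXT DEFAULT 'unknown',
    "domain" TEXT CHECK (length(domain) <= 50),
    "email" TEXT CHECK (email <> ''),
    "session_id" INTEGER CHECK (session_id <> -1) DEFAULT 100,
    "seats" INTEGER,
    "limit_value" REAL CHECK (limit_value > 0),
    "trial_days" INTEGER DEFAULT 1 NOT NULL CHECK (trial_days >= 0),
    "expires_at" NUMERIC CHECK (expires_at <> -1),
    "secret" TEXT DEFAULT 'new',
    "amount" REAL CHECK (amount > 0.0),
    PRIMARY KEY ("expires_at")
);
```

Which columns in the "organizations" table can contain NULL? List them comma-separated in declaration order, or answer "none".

name, secret, limit_value, url, payload, region

- name: DEFAULT only fills an omitted column; an explicit NULL is still allowed → nullable.
- secret: a foreign key column may be NULL unless separately constrained → nullable.
- limit_value: no NOT NULL constraint applies → nullable.
- token: declared NOT NULL → not nullable.
- url: CHECK does not forbid NULL (a CHECK constraint passes when its expression is NULL) → nullable.
- slug: declared NOT NULL → not nullable.
- payload: no NOT NULL constraint applies → nullable.
- region: DEFAULT only fills an omitted column; an explicit NULL is still allowed → nullable.
- organization_id: part of the PRIMARY KEY, which implies NOT NULL → not nullable.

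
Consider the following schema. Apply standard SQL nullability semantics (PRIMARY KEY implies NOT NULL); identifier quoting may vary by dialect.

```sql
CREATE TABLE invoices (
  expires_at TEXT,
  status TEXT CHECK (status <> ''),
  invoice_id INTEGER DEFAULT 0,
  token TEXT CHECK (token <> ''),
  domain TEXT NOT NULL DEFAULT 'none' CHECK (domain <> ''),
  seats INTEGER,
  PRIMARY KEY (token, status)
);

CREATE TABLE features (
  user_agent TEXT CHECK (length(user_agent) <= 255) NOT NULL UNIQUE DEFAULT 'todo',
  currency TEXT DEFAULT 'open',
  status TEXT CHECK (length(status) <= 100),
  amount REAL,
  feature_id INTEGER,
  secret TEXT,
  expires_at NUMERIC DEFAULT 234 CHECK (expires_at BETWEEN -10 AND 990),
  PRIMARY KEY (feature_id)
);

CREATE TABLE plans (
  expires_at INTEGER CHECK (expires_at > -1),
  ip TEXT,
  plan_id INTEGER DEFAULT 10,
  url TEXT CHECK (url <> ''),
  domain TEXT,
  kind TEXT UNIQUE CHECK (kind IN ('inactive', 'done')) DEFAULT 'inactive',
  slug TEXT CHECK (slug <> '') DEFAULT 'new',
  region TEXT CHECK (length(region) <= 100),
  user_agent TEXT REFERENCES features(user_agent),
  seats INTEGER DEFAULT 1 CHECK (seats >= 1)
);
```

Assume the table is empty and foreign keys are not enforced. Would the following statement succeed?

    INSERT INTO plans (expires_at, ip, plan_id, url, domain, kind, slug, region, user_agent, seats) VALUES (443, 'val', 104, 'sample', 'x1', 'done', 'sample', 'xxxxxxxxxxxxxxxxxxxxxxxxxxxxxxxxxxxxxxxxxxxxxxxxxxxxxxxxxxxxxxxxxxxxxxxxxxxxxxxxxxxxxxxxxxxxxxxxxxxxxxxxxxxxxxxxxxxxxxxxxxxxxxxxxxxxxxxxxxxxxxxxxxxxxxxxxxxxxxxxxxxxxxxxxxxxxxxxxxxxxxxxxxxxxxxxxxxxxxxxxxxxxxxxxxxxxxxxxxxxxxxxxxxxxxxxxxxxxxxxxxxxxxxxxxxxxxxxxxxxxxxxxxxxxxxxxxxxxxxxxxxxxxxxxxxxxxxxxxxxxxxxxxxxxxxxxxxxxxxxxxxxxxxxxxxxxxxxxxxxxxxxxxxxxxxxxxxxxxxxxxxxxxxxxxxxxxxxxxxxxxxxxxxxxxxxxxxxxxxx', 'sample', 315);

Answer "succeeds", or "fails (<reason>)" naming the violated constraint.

fails (CHECK on region)

The value 'xxxxxxxxxxxxxxxxxxxxxxxxxxxxxxxxxxxxxxxxxxxxxxxxxxxxxxxxxxxxxxxxxxxxxxxxxxxxxxxxxxxxxxxxxxxxxxxxxxxxxxxxxxxxxxxxxxxxxxxxxxxxxxxxxxxxxxxxxxxxxxxxxxxxxxxxxxxxxxxxxxxxxxxxxxxxxxxxxxxxxxxxxxxxxxxxxxxxxxxxxxxxxxxxxxxxxxxxxxxxxxxxxxxxxxxxxxxxxxxxxxxxxxxxxxxxxxxxxxxxxxxxxxxxxxxxxxxxxxxxxxxxxxxxxxxxxxxxxxxxxxxxxxxxxxxxxxxxxxxxxxxxxxxxxxxxxxxxxxxxxxxxxxxxxxxxxxxxxxxxxxxxxxxxxxxxxxxxxxxxxxxxxxxxxxxxxxxxxxxx' for region violates CHECK (length(region) <= 100).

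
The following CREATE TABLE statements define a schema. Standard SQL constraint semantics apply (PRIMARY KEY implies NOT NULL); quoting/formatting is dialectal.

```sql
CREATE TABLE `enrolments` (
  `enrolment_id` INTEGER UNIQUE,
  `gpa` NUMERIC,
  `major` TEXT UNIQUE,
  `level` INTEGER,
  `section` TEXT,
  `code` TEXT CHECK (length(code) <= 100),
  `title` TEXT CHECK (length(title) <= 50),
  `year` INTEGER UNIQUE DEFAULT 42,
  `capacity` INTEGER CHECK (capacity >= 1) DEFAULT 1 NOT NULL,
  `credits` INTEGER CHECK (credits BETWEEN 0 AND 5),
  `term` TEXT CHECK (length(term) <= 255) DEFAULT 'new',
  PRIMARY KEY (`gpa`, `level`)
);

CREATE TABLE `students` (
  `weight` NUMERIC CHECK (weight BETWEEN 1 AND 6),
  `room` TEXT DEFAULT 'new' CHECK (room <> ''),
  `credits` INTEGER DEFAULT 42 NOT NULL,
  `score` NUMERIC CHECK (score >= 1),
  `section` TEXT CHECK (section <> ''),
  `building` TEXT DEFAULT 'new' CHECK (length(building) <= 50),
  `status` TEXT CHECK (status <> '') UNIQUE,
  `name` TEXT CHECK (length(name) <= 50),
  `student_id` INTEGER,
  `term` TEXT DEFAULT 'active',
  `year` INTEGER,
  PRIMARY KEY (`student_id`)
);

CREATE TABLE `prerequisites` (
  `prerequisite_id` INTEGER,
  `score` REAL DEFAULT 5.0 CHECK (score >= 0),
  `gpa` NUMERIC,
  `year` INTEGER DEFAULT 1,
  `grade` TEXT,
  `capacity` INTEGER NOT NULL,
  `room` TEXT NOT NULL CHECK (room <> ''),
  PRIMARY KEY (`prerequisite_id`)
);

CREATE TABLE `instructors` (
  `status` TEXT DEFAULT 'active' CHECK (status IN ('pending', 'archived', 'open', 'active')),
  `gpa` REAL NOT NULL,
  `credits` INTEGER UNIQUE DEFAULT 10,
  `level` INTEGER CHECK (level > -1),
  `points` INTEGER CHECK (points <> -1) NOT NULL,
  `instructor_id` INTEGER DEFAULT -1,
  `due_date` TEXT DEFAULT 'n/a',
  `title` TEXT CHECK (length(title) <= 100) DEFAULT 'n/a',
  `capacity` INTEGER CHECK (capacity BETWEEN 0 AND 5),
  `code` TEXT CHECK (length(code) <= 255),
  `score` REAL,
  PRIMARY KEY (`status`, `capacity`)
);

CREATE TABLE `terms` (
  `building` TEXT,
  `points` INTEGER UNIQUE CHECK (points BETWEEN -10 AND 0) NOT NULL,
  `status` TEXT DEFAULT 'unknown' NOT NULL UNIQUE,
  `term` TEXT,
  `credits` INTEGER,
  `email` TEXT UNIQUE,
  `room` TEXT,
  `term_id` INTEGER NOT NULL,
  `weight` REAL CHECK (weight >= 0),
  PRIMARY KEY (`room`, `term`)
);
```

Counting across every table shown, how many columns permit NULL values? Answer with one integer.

32

enrolments: 8 nullable (enrolment_id, major, section, code, title, year, credits, term — PK (gpa, level) and explicit NOT NULL columns excluded).
students: 9 nullable (weight, room, score, section, building, status, name, term, year — PK (student_id) and explicit NOT NULL columns excluded).
prerequisites: 4 nullable (score, gpa, year, grade — PK (prerequisite_id) and explicit NOT NULL columns excluded).
instructors: 7 nullable (credits, level, instructor_id, due_date, title, code, score — PK (status, capacity) and explicit NOT NULL columns excluded).
terms: 4 nullable (building, credits, email, weight — PK (room, term) and explicit NOT NULL columns excluded).
Total: 8 + 9 + 4 + 7 + 4 = 32.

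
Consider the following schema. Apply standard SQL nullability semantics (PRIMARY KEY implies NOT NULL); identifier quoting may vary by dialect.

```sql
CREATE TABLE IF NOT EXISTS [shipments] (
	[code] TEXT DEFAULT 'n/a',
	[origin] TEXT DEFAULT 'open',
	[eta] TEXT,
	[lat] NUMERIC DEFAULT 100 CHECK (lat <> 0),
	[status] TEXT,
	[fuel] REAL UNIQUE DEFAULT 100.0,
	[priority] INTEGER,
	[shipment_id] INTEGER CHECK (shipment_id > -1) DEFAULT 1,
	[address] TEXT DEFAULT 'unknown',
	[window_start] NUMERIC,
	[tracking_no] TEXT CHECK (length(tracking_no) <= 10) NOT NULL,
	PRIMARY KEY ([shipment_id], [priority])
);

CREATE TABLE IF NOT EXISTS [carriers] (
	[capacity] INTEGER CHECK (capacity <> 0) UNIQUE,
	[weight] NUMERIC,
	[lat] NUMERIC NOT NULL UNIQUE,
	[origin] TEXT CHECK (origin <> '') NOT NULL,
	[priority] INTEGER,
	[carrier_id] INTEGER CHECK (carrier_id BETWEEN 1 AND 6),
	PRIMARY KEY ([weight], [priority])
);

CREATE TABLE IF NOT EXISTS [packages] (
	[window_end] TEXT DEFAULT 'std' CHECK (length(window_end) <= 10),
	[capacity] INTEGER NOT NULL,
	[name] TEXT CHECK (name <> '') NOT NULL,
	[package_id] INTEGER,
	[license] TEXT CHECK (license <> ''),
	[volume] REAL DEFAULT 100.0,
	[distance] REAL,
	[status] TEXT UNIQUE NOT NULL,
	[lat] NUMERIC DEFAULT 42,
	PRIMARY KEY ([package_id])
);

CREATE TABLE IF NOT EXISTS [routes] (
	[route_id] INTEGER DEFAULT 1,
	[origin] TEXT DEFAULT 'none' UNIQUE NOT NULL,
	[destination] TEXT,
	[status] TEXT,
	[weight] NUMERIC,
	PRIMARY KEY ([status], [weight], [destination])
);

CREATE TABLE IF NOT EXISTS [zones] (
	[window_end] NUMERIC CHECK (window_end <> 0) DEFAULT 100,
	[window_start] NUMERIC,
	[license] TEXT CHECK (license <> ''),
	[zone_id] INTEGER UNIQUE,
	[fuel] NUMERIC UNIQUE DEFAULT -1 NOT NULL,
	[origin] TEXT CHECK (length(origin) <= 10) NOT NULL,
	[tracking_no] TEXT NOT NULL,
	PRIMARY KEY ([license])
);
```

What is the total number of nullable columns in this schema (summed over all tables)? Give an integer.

19

shipments: 8 nullable (code, origin, eta, lat, status, fuel, address, window_start — PK (shipment_id, priority) and explicit NOT NULL columns excluded).
carriers: 2 nullable (capacity, carrier_id — PK (weight, priority) and explicit NOT NULL columns excluded).
packages: 5 nullable (window_end, license, volume, distance, lat — PK (package_id) and explicit NOT NULL columns excluded).
routes: 1 nullable (route_id — PK (status, weight, destination) and explicit NOT NULL columns excluded).
zones: 3 nullable (window_end, window_start, zone_id — PK (license) and explicit NOT NULL columns excluded).
Total: 8 + 2 + 5 + 1 + 3 = 19.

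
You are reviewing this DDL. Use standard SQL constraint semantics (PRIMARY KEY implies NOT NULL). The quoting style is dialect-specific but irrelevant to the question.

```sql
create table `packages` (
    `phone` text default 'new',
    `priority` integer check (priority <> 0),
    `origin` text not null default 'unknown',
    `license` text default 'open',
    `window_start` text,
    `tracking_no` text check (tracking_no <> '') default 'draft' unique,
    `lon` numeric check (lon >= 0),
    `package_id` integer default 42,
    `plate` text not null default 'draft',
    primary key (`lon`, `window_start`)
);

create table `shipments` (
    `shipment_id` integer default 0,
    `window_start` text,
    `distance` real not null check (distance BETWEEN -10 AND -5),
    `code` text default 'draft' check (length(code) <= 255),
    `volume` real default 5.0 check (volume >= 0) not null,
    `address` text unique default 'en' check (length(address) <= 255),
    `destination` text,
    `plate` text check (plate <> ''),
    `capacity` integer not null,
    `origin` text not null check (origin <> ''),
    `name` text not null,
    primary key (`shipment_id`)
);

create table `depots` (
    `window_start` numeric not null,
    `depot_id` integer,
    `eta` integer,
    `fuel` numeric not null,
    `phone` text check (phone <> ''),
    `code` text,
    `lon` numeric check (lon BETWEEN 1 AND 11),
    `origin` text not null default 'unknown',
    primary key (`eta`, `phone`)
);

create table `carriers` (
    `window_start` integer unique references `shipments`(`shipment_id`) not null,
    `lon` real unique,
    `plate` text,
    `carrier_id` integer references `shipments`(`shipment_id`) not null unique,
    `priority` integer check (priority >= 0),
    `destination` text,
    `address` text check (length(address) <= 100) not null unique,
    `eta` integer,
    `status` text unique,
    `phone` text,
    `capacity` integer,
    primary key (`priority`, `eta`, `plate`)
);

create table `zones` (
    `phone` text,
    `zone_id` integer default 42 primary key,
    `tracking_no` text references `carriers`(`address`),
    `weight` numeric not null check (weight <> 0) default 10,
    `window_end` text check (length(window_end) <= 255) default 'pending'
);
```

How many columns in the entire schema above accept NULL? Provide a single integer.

21

packages: 5 nullable (phone, priority, license, tracking_no, package_id — PK (lon, window_start) and explicit NOT NULL columns excluded).
shipments: 5 nullable (window_start, code, address, destination, plate — PK (shipment_id) and explicit NOT NULL columns excluded).
depots: 3 nullable (depot_id, code, lon — PK (eta, phone) and explicit NOT NULL columns excluded).
carriers: 5 nullable (lon, destination, status, phone, capacity — PK (priority, eta, plate) and explicit NOT NULL columns excluded).
zones: 3 nullable (phone, tracking_no, window_end — PK (zone_id) and explicit NOT NULL columns excluded).
Total: 5 + 5 + 3 + 5 + 3 = 21.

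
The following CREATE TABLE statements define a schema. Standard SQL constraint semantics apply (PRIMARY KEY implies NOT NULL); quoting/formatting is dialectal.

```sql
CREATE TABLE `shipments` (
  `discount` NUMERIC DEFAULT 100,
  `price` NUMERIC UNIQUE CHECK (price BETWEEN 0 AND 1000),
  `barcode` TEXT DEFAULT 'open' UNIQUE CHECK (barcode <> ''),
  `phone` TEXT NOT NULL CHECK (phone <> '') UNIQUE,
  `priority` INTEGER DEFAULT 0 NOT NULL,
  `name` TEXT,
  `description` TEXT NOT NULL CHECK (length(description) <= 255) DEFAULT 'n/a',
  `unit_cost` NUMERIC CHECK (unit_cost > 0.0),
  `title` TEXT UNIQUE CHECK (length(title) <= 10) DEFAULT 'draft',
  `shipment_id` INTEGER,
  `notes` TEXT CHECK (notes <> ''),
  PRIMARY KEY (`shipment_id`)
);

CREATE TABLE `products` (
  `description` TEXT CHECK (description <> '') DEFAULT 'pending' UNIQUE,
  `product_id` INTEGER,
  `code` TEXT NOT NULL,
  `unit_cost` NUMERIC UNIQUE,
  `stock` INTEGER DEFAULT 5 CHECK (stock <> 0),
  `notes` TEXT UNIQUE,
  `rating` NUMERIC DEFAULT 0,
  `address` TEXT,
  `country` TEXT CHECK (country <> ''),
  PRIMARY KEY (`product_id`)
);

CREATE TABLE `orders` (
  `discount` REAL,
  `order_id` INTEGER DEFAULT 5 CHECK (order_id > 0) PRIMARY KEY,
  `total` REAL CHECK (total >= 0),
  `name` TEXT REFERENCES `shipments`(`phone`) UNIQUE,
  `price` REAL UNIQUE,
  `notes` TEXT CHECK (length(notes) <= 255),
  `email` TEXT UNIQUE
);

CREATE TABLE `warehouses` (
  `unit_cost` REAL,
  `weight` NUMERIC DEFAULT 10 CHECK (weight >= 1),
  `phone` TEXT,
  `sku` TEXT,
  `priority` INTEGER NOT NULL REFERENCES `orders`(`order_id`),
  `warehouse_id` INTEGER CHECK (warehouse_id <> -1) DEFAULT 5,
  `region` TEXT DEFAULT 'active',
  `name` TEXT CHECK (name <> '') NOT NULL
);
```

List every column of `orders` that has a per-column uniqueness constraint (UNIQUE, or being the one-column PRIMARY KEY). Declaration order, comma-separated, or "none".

- discount: no UNIQUE or single-column PK constraint.
- order_id: single-column PRIMARY KEY → unique.
- total: no UNIQUE or single-column PK constraint.
- name: declared UNIQUE → unique.
- price: declared UNIQUE → unique.
- notes: no UNIQUE or single-column PK constraint.
- email: declared UNIQUE → unique.

order_id, name, price, email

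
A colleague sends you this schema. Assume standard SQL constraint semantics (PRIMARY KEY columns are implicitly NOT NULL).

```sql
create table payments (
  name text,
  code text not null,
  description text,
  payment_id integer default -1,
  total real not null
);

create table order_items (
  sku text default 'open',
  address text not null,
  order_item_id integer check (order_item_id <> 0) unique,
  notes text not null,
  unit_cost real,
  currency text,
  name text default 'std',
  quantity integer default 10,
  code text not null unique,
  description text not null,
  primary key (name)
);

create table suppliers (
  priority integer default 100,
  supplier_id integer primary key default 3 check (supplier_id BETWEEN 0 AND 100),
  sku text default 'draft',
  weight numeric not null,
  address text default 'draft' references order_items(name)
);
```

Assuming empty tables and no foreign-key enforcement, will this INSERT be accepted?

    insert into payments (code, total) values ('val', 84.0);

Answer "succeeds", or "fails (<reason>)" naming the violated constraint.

succeeds

NOT NULL columns: code is supplied; total is supplied.
No constraint is violated.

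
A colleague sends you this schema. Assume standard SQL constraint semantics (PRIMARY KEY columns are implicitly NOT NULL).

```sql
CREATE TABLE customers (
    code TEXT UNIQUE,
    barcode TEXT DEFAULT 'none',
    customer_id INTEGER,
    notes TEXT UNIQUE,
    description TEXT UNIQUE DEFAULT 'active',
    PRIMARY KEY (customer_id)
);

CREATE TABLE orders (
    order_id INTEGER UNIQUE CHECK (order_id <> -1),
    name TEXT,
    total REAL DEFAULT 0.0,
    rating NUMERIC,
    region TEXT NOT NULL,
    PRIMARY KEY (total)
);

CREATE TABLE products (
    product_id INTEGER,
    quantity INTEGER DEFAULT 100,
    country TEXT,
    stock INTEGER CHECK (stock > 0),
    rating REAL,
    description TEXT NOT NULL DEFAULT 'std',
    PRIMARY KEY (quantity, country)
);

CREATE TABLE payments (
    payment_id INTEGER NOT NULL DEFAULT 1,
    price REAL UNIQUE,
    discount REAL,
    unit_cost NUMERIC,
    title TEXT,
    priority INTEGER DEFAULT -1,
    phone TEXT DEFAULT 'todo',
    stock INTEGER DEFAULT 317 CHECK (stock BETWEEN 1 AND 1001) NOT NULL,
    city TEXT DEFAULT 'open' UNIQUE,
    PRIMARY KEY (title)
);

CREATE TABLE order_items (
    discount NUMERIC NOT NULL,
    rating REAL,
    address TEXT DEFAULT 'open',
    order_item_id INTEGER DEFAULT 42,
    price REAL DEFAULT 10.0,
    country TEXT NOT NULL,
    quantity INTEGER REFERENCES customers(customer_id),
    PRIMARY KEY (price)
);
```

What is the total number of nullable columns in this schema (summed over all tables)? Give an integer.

customers: 4 nullable (code, barcode, notes, description — PK (customer_id) and explicit NOT NULL columns excluded).
orders: 3 nullable (order_id, name, rating — PK (total) and explicit NOT NULL columns excluded).
products: 3 nullable (product_id, stock, rating — PK (quantity, country) and explicit NOT NULL columns excluded).
payments: 6 nullable (price, discount, unit_cost, priority, phone, city — PK (title) and explicit NOT NULL columns excluded).
order_items: 4 nullable (rating, address, order_item_id, quantity — PK (price) and explicit NOT NULL columns excluded).
Total: 4 + 3 + 3 + 6 + 4 = 20.

20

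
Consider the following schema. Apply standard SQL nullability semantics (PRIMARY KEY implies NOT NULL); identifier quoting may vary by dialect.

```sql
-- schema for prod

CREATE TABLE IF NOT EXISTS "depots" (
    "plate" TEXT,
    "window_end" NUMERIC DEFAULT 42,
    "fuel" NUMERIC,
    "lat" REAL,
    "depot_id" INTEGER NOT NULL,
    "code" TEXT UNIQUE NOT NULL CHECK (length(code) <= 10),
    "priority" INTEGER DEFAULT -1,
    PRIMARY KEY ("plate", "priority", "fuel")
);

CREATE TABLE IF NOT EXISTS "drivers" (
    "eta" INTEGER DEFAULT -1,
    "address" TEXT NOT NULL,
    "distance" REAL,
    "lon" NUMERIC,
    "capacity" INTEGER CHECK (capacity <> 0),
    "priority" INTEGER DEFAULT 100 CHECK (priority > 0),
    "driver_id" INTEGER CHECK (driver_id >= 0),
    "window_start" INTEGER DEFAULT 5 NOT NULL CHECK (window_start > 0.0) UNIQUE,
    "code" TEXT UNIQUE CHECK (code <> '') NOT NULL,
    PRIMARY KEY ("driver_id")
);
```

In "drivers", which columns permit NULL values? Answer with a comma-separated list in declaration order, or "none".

eta, distance, lon, capacity, priority

- eta: DEFAULT only fills an omitted column; an explicit NULL is still allowed → nullable.
- address: declared NOT NULL → not nullable.
- distance: no NOT NULL constraint applies → nullable.
- lon: no NOT NULL constraint applies → nullable.
- capacity: CHECK does not forbid NULL (a CHECK constraint passes when its expression is NULL) → nullable.
- priority: CHECK does not forbid NULL (a CHECK constraint passes when its expression is NULL) → nullable.
- driver_id: part of the PRIMARY KEY, which implies NOT NULL → not nullable.
- window_start: declared NOT NULL → not nullable.
- code: declared NOT NULL → not nullable.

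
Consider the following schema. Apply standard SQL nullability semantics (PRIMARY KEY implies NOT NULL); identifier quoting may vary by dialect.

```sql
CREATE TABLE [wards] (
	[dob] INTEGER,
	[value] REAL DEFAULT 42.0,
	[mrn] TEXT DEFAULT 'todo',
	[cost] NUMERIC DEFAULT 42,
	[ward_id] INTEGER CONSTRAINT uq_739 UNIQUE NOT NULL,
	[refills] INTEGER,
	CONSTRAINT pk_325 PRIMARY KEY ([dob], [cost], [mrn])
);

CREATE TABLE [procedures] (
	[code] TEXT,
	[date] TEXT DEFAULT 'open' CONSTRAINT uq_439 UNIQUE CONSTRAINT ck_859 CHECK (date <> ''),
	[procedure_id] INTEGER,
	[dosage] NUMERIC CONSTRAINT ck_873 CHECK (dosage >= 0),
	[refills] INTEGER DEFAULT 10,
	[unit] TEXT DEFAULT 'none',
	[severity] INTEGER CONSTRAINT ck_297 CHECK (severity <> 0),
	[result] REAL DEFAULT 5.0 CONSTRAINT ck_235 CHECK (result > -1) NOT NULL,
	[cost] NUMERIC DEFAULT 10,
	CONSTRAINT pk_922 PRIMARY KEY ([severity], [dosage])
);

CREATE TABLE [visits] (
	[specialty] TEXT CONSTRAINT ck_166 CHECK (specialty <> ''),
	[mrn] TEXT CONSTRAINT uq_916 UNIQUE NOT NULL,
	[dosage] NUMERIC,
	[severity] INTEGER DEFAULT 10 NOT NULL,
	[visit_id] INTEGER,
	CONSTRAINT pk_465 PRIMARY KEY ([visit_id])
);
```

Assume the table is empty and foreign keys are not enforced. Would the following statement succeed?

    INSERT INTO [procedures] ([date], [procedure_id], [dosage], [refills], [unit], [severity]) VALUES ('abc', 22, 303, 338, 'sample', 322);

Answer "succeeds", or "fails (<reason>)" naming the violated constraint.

succeeds

NOT NULL columns: dosage is supplied; result defaults to 5.0; severity is supplied.
CHECK constraints: 'abc' satisfies (date <> ''); 303 satisfies (dosage >= 0); 322 satisfies (severity <> 0).
No constraint is violated.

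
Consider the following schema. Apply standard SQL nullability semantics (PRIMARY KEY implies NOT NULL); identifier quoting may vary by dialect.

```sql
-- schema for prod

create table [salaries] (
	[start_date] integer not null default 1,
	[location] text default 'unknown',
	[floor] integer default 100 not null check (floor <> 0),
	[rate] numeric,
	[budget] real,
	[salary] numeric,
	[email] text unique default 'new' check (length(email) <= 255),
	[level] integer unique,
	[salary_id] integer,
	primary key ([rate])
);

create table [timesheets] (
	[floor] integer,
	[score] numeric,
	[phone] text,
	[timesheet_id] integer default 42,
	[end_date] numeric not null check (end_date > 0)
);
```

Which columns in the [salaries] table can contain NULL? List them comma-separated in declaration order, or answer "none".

- start_date: declared NOT NULL → not nullable.
- location: DEFAULT only fills an omitted column; an explicit NULL is still allowed → nullable.
- floor: declared NOT NULL → not nullable.
- rate: part of the PRIMARY KEY, which implies NOT NULL → not nullable.
- budget: no NOT NULL constraint applies → nullable.
- salary: no NOT NULL constraint applies → nullable.
- email: CHECK does not forbid NULL (a CHECK constraint passes when its expression is NULL) → nullable.
- level: UNIQUE does not imply NOT NULL → nullable.
- salary_id: no NOT NULL constraint applies → nullable.

location, budget, salary, email, level, salary_id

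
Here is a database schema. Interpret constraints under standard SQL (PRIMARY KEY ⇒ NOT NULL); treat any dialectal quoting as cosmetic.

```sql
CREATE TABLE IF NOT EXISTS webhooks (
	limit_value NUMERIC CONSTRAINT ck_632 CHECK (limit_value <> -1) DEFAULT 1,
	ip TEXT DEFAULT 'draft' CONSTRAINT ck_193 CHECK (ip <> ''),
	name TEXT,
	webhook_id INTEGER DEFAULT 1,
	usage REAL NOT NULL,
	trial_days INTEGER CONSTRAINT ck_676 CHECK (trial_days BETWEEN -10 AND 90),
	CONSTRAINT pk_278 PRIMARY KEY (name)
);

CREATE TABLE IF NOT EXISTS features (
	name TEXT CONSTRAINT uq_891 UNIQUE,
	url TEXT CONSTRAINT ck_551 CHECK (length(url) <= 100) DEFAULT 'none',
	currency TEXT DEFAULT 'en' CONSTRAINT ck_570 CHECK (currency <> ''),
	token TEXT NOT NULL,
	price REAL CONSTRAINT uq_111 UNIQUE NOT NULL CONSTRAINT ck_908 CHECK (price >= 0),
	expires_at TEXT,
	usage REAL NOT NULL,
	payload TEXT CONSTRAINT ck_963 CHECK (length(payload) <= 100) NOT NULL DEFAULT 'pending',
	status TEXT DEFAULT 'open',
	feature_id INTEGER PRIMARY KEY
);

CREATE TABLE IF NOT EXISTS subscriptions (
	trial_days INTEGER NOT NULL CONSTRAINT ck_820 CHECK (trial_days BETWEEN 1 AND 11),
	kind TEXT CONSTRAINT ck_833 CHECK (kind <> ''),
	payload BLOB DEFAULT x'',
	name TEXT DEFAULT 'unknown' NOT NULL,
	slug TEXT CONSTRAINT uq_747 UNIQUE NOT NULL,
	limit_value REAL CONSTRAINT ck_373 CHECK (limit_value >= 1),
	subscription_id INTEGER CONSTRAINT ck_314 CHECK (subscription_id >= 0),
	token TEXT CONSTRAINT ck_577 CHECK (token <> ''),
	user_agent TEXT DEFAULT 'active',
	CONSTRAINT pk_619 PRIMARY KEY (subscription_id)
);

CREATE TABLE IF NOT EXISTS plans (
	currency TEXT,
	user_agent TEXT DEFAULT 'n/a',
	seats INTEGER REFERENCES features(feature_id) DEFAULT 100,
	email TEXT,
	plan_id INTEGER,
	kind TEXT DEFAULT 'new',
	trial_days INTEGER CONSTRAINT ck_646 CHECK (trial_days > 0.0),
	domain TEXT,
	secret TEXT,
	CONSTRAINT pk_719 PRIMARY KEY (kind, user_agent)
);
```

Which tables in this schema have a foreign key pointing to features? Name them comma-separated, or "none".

plans

- plans.seats references features(feature_id).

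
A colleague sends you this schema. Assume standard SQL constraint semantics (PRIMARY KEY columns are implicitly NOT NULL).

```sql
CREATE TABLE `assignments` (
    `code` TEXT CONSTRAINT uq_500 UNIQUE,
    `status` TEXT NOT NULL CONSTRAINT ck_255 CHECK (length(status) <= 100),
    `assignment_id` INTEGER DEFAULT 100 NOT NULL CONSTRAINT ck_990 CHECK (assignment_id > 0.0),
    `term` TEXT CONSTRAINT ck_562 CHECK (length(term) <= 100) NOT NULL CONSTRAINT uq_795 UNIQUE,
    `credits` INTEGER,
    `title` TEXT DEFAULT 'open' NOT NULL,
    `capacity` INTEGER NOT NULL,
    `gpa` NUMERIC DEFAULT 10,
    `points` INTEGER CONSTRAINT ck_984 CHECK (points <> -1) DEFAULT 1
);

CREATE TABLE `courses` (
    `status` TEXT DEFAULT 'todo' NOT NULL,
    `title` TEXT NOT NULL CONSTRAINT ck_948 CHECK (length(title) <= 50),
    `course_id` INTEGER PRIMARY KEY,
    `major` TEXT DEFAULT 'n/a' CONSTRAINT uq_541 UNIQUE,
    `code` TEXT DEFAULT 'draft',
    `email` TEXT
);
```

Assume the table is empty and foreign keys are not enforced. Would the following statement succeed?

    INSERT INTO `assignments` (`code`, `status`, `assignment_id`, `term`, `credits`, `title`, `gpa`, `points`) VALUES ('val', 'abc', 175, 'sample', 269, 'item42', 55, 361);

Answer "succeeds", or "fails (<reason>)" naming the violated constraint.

capacity is omitted from the column list and has no DEFAULT, so it would receive NULL.
But capacity is declared NOT NULL.

fails (NOT NULL on capacity)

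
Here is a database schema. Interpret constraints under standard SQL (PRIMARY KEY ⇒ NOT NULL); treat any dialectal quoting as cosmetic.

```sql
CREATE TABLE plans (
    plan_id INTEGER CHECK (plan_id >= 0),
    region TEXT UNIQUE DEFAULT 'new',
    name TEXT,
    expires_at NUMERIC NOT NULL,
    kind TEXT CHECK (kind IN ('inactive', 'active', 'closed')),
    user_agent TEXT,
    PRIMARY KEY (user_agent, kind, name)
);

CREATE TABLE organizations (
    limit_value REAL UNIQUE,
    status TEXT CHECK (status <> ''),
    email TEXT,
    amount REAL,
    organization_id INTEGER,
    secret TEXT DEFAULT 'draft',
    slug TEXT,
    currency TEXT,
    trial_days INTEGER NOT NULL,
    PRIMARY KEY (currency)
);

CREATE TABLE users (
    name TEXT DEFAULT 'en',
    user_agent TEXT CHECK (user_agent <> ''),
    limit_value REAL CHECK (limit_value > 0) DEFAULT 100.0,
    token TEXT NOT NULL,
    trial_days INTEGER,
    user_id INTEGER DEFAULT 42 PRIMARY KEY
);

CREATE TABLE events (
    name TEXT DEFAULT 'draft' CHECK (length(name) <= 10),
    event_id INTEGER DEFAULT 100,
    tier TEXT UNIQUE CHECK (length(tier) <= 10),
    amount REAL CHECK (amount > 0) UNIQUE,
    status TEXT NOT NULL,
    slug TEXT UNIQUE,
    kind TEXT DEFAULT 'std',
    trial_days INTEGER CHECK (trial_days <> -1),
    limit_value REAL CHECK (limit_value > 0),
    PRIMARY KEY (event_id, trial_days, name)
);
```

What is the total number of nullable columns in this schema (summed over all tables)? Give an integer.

plans: 2 nullable (plan_id, region — PK (user_agent, kind, name) and explicit NOT NULL columns excluded).
organizations: 7 nullable (limit_value, status, email, amount, organization_id, secret, slug — PK (currency) and explicit NOT NULL columns excluded).
users: 4 nullable (name, user_agent, limit_value, trial_days — PK (user_id) and explicit NOT NULL columns excluded).
events: 5 nullable (tier, amount, slug, kind, limit_value — PK (event_id, trial_days, name) and explicit NOT NULL columns excluded).
Total: 2 + 7 + 4 + 5 = 18.

18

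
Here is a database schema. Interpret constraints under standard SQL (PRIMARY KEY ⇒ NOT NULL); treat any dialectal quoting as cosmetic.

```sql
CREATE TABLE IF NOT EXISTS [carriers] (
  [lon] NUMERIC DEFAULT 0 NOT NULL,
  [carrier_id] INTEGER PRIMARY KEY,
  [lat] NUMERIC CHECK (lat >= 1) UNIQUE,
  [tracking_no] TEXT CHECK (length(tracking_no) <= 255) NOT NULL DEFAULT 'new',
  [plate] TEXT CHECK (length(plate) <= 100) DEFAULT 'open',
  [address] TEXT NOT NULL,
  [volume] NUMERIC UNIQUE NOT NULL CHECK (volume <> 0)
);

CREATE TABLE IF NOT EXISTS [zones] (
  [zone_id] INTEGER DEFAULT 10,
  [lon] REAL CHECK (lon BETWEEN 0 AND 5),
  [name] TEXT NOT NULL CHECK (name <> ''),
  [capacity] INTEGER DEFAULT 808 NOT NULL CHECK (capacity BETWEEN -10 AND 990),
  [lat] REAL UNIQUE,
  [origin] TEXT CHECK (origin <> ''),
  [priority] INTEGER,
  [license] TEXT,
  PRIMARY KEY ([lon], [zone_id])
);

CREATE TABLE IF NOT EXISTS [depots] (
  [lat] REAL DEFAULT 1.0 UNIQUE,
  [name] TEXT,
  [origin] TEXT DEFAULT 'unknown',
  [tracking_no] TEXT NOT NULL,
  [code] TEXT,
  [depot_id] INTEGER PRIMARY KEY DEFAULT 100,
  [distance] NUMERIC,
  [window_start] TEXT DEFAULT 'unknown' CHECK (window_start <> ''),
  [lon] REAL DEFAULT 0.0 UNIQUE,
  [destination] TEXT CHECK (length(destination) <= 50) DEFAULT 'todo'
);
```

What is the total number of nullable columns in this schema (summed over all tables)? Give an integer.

carriers: 2 nullable (lat, plate — PK (carrier_id) and explicit NOT NULL columns excluded).
zones: 4 nullable (lat, origin, priority, license — PK (lon, zone_id) and explicit NOT NULL columns excluded).
depots: 8 nullable (lat, name, origin, code, distance, window_start, lon, destination — PK (depot_id) and explicit NOT NULL columns excluded).
Total: 2 + 4 + 8 = 14.

14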